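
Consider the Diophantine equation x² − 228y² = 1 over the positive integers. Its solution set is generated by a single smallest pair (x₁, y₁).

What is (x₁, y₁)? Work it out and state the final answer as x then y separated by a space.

√228 = [15; 10,30, …], period ℓ=2 (even) → k=1
k=0  a_k=15  p_k/q_k = 15/1
k=1  a_k=10  p_k/q_k = 151/10
→ (151, 10).  Check: 151²=22801, 228·10²=22800, difference 1.

151 10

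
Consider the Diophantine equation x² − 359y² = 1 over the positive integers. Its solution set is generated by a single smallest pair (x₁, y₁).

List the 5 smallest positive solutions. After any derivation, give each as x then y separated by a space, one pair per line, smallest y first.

360 19
259199 13680
186622920 9849581
134368243201 7091684640
96744948481800 5106003091219

[18; 1,17,1,36] for √359; ℓ=4 ⇒ convergent index 3
a_0=18:  p_0=18·1+0=18,  q_0=18·0+1=1
…
a_2=17:  p_2=17·19+18=341,  q_2=17·1+1=18
a_3=1:  p_3=1·341+19=360,  q_3=1·18+1=19
fundamental: x₁=360, y₁=19  (since 129600 − 359·361 = 1)
(x_2, y_2) = (360·360 + 359·19·19, 360·19 + 19·360) = (259199, 13680)
(x_3, y_3) = (360·259199 + 359·19·13680, 360·13680 + 19·259199) = (186622920, 9849581)
(x_4, y_4) = (360·186622920 + 359·19·9849581, 360·9849581 + 19·186622920) = (134368243201, 7091684640)
(x_5, y_5) = (360·134368243201 + 359·19·7091684640, 360·7091684640 + 19·134368243201) = (96744948481800, 5106003091219)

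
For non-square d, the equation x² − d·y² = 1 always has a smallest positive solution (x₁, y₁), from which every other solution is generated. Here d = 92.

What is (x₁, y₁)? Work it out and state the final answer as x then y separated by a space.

1151 120

d=92: √d = [9; 1,1,2,4,2,1,1,18] (ℓ=8, even), read p_7/q_7
k=0  a_k=9  p_k/q_k = 9/1
…
k=2  a_k=1  p_k/q_k = 19/2
…
k=5  a_k=2  p_k/q_k = 470/49
k=6  a_k=1  p_k/q_k = 681/71
k=7  a_k=1  p_k/q_k = 1151/120
→ (1151, 120).  Check: 1151²=1324801, 92·120²=1324800, difference 1.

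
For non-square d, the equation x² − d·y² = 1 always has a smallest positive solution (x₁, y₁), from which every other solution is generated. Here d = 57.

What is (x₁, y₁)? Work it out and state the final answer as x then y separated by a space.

151 20

√57 = [7; 1,1,4,1,1,14, …], period ℓ=6 (even) → k=5
i=0: a=7 ⇒ p=7, q=1
i=1: a=1 ⇒ p=8, q=1
…
i=3: a=4 ⇒ p=68, q=9
i=4: a=1 ⇒ p=83, q=11
i=5: a=1 ⇒ p=151, q=20
fundamental: x₁=151, y₁=20  (since 22801 − 57·400 = 1)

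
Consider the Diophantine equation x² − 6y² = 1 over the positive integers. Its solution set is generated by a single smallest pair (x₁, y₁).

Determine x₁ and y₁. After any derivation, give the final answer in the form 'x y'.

5 2

√6 = [2; 2,4, …], period ℓ=2 (even) → k=1
k=0  a_k=2  p_k/q_k = 2/1
k=1  a_k=2  p_k/q_k = 5/2
fundamental: x₁=5, y₁=2  (since 25 − 6·4 = 1)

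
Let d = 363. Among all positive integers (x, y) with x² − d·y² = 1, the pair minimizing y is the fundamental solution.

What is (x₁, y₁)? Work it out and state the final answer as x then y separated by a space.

362 19

√363 = [19; 19,38, …], period ℓ=2 (even) → k=1
a_0=19:  p_0=19·1+0=19,  q_0=19·0+1=1
a_1=19:  p_1=19·19+1=362,  q_1=19·1+0=19
fundamental: x₁=362, y₁=19  (since 131044 − 363·361 = 1)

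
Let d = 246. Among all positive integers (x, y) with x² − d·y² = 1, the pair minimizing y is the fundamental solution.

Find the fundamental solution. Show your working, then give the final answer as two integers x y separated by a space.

d=246: √d = [15; 1,2,5,1,14,1,5,2,1,30] (ℓ=10, even), read p_9/q_9
k=0  a_k=15  p_k/q_k = 15/1
k=1  a_k=1  p_k/q_k = 16/1
…
k=5  a_k=14  p_k/q_k = 4423/282
k=6  a_k=1  p_k/q_k = 4721/301
k=7  a_k=5  p_k/q_k = 28028/1787
k=8  a_k=2  p_k/q_k = 60777/3875
k=9  a_k=1  p_k/q_k = 88805/5662
→ (88805, 5662).  Check: 88805²=7886328025, 246·5662²=7886328024, difference 1.

88805 5662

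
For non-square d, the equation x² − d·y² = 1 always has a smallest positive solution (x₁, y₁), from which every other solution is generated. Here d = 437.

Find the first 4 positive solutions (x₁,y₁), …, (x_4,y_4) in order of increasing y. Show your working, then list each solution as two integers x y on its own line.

√437 = [20; 1,9,2,9,1,40, …], period ℓ=6 (even) → k=5
step 0: (20, 1)  from 20·(1,0) + (0,1)
…
step 4: (4160, 199)  from 9·(439,21) + (209,10)
step 5: (4599, 220)  from 1·(4160,199) + (439,21)
fundamental: x₁=4599, y₁=220  (since 21150801 − 437·48400 = 1)
n=2: (4599,220)∘(4599,220) = (4599·4599+437·220·220, 4599·220+220·4599) = (42301601,2023560)
n=3: (42301601,2023560)∘(4599,220) = (4599·42301601+437·220·2023560, 4599·2023560+220·42301601) = (389090121399,18612704660)
n=4: (389090121399,18612704660)∘(4599,220) = (4599·389090121399+437·220·18612704660, 4599·18612704660+220·389090121399) = (3578850894326401,171199655439120)

4599 220
42301601 2023560
389090121399 18612704660
3578850894326401 171199655439120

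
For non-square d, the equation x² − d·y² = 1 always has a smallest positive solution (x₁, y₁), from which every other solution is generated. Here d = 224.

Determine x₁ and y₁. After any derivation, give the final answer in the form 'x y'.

√224 → a₀=14, period (1,28); ℓ=2 even so k=1
step 0: (14, 1)  from 14·(1,0) + (0,1)
step 1: (15, 1)  from 1·(14,1) + (1,0)
(x₁, y₁) = (15, 1);  15² − 224·1² = 1 ✓

15 1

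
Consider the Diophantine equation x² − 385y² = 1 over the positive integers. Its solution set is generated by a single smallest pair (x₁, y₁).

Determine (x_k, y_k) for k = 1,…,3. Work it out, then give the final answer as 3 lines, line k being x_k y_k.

[19; 1,1,1,1,1,…,1,1,38] for √385; ℓ=16 ⇒ convergent index 15
k=0  a_k=19  p_k/q_k = 19/1
k=1  a_k=1  p_k/q_k = 20/1
k=2  a_k=1  p_k/q_k = 39/2
k=3  a_k=1  p_k/q_k = 59/3
k=4  a_k=1  p_k/q_k = 98/5
k=5  a_k=1  p_k/q_k = 157/8
k=6  a_k=3  p_k/q_k = 569/29
…
k=10  a_k=3  p_k/q_k = 10262/523
k=11  a_k=1  p_k/q_k = 13009/663
…
k=14  a_k=1  p_k/q_k = 59551/3035
k=15  a_k=1  p_k/q_k = 95831/4884
→ (95831, 4884).  Check: 95831²=9183580561, 385·4884²=9183580560, difference 1.
(x_2, y_2) = (95831·95831 + 385·4884·4884, 95831·4884 + 4884·95831) = (18367161121, 936077208)
(x_3, y_3) = (95831·18367161121 + 385·4884·936077208, 95831·936077208 + 4884·18367161121) = (3520286834677271, 179410429834812)

95831 4884
18367161121 936077208
3520286834677271 179410429834812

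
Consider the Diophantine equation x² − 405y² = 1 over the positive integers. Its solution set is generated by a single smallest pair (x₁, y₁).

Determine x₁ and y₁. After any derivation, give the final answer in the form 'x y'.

d=405: √d = [20; 8,40] (ℓ=2, even), read p_1/q_1
a_0=20:  p_0=20·1+0=20,  q_0=20·0+1=1
a_1=8:  p_1=8·20+1=161,  q_1=8·1+0=8
fundamental: x₁=161, y₁=8  (since 25921 − 405·64 = 1)

161 8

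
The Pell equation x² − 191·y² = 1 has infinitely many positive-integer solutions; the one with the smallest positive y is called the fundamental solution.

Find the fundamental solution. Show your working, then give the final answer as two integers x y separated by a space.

8994000 650783

[13; 1,4,1,1,3,…,4,1,26] for √191; ℓ=16 ⇒ convergent index 15
i=0: a=13 ⇒ p=13, q=1
…
i=2: a=4 ⇒ p=69, q=5
…
i=4: a=1 ⇒ p=152, q=11
i=5: a=3 ⇒ p=539, q=39
i=6: a=2 ⇒ p=1230, q=89
i=7: a=2 ⇒ p=2999, q=217
i=8: a=13 ⇒ p=40217, q=2910
i=9: a=2 ⇒ p=83433, q=6037
i=10: a=2 ⇒ p=207083, q=14984
i=11: a=3 ⇒ p=704682, q=50989
i=12: a=1 ⇒ p=911765, q=65973
i=13: a=1 ⇒ p=1616447, q=116962
i=14: a=4 ⇒ p=7377553, q=533821
i=15: a=1 ⇒ p=8994000, q=650783
fundamental: x₁=8994000, y₁=650783  (since 80892036000000 − 191·423518513089 = 1)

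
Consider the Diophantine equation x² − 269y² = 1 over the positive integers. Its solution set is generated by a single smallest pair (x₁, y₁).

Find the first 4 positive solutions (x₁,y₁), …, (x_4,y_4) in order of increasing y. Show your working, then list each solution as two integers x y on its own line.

√269 = [16; 2,2,32, …], period ℓ=3 (odd) → k=5
k=0  a_k=16  p_k/q_k = 16/1
…
k=4  a_k=2  p_k/q_k = 5396/329
k=5  a_k=2  p_k/q_k = 13449/820
(x₁, y₁) = (13449, 820);  13449² − 269·820² = 1 ✓
(13449+820√269)^2 = 361751201 + 22056360√269
(13449+820√269)^3 = 9730383791049 + 593271970460√269
(13449+820√269)^4 = 261727862849884801 + 15957829439376720√269

13449 820
361751201 22056360
9730383791049 593271970460
261727862849884801 15957829439376720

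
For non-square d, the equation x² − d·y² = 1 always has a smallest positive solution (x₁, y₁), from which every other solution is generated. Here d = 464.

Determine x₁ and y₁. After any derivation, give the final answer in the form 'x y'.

√464 = [21; 1,1,5,1,1,1,5,1,1,42, …], period ℓ=10 (even) → k=9
k=0  a_k=21  p_k/q_k = 21/1
k=1  a_k=1  p_k/q_k = 22/1
k=2  a_k=1  p_k/q_k = 43/2
k=3  a_k=5  p_k/q_k = 237/11
k=4  a_k=1  p_k/q_k = 280/13
…
k=7  a_k=5  p_k/q_k = 4502/209
k=8  a_k=1  p_k/q_k = 5299/246
k=9  a_k=1  p_k/q_k = 9801/455
fundamental: x₁=9801, y₁=455  (since 96059601 − 464·207025 = 1)

9801 455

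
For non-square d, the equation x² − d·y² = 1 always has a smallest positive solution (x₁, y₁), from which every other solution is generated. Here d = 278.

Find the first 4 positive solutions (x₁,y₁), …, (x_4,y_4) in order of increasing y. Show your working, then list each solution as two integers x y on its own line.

2501 150
12510001 750300
62575022501 3753000450
313000250040001 18772507500600

√278 → a₀=16, period (1,2,16,2,1,32); ℓ=6 even so k=5
a_0=16:  p_0=16·1+0=16,  q_0=16·0+1=1
a_1=1:  p_1=1·16+1=17,  q_1=1·1+0=1
a_2=2:  p_2=2·17+16=50,  q_2=2·1+1=3
a_3=16:  p_3=16·50+17=817,  q_3=16·3+1=49
a_4=2:  p_4=2·817+50=1684,  q_4=2·49+3=101
a_5=1:  p_5=1·1684+817=2501,  q_5=1·101+49=150
(x₁, y₁) = (2501, 150);  2501² − 278·150² = 1 ✓
(2501+150√278)^2 = 12510001 + 750300√278
(2501+150√278)^3 = 62575022501 + 3753000450√278
(2501+150√278)^4 = 313000250040001 + 18772507500600√278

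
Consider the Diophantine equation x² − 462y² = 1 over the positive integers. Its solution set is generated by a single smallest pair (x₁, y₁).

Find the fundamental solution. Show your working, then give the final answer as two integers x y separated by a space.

d=462: √d = [21; 2,42] (ℓ=2, even), read p_1/q_1
i=0: a=21 ⇒ p=21, q=1
i=1: a=2 ⇒ p=43, q=2
fundamental: x₁=43, y₁=2  (since 1849 − 462·4 = 1)

43 2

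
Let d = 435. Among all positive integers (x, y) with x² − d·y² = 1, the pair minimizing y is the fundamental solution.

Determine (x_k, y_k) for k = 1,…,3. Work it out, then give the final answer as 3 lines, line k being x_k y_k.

√435 = [20; 1,5,1,40, …], period ℓ=4 (even) → k=3
k=0  a_k=20  p_k/q_k = 20/1
k=1  a_k=1  p_k/q_k = 21/1
k=2  a_k=5  p_k/q_k = 125/6
k=3  a_k=1  p_k/q_k = 146/7
fundamental: x₁=146, y₁=7  (since 21316 − 435·49 = 1)
(146+7√435)^2 = 42631 + 2044√435
(146+7√435)^3 = 12448106 + 596841√435

146 7
42631 2044
12448106 596841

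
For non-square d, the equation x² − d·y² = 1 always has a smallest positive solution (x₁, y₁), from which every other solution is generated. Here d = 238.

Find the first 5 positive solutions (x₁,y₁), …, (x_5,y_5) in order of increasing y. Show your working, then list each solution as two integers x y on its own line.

√238 → a₀=15, period (2,2,1,14,1,2,2,30); ℓ=8 even so k=7
i=0: a=15 ⇒ p=15, q=1
i=1: a=2 ⇒ p=31, q=2
…
i=3: a=1 ⇒ p=108, q=7
i=4: a=14 ⇒ p=1589, q=103
…
i=6: a=2 ⇒ p=4983, q=323
i=7: a=2 ⇒ p=11663, q=756
fundamental: x₁=11663, y₁=756  (since 136025569 − 238·571536 = 1)
k=2:  x_2 = 11663·11663+238·756·756 = 272051137,  y_2 = 11663·756+756·11663 = 17634456
k=3:  x_3 = 11663·272051137+238·756·17634456 = 6345864809999,  y_3 = 11663·17634456+756·272051137 = 411341319900
k=4:  x_4 = 11663·6345864809999+238·756·411341319900 = 148023642285985537,  y_4 = 11663·411341319900+756·6345864809999 = 9594947610352944
k=5:  x_5 = 11663·148023642285985537+238·756·9594947610352944 = 3452799473617033826063,  y_5 = 11663·9594947610352944+756·148023642285985537 = 223811747547751451844

11663 756
272051137 17634456
6345864809999 411341319900
148023642285985537 9594947610352944
3452799473617033826063 223811747547751451844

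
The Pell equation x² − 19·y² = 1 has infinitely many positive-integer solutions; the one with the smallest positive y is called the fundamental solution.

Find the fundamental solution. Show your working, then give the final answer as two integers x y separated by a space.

[4; 2,1,3,1,2,8] for √19; ℓ=6 ⇒ convergent index 5
step 0: (4, 1)  from 4·(1,0) + (0,1)
…
step 2: (13, 3)  from 1·(9,2) + (4,1)
step 3: (48, 11)  from 3·(13,3) + (9,2)
step 4: (61, 14)  from 1·(48,11) + (13,3)
step 5: (170, 39)  from 2·(61,14) + (48,11)
→ (170, 39).  Check: 170²=28900, 19·39²=28899, difference 1.

170 39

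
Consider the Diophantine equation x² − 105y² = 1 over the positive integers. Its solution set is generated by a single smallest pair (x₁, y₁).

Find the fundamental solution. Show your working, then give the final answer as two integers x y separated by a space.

√105 = [10; 4,20, …], period ℓ=2 (even) → k=1
i=0: a=10 ⇒ p=10, q=1
i=1: a=4 ⇒ p=41, q=4
→ (41, 4).  Check: 41²=1681, 105·4²=1680, difference 1.

41 4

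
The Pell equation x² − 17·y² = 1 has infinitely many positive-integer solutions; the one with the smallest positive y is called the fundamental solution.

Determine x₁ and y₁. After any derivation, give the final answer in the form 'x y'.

33 8

[4; 8] for √17; ℓ=1 ⇒ convergent index 1
a_0=4:  p_0=4·1+0=4,  q_0=4·0+1=1
a_1=8:  p_1=8·4+1=33,  q_1=8·1+0=8
fundamental: x₁=33, y₁=8  (since 1089 − 17·64 = 1)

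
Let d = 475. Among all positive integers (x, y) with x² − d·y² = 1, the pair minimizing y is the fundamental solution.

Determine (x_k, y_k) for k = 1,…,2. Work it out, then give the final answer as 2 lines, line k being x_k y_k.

√475 = [21; 1,3,1,6,2,6,1,3,1,42, …], period ℓ=10 (even) → k=9
step 0: (21, 1)  from 21·(1,0) + (0,1)
…
step 7: (11878, 545)  from 1·(10287,472) + (1591,73)
step 8: (45921, 2107)  from 3·(11878,545) + (10287,472)
step 9: (57799, 2652)  from 1·(45921,2107) + (11878,545)
→ (57799, 2652).  Check: 57799²=3340724401, 475·2652²=3340724400, difference 1.
n=2: (57799,2652)∘(57799,2652) = (57799·57799+475·2652·2652, 57799·2652+2652·57799) = (6681448801,306565896)

57799 2652
6681448801 306565896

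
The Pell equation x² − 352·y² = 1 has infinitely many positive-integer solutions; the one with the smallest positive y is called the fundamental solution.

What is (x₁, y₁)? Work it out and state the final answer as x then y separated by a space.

[18; 1,3,5,9,5,3,1,36] for √352; ℓ=8 ⇒ convergent index 7
i=0: a=18 ⇒ p=18, q=1
i=1: a=1 ⇒ p=19, q=1
…
i=4: a=9 ⇒ p=3621, q=193
i=5: a=5 ⇒ p=18499, q=986
i=6: a=3 ⇒ p=59118, q=3151
i=7: a=1 ⇒ p=77617, q=4137
(x₁, y₁) = (77617, 4137);  77617² − 352·4137² = 1 ✓

77617 4137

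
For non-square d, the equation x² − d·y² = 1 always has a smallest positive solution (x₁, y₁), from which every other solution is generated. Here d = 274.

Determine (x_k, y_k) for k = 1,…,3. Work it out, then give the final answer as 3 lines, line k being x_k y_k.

3959299 239190
31352097142801 1894049455620
248264653730785753699 14998216231173381570

√274 → a₀=16, period (1,1,4,4,1,1,32); ℓ=7 odd so k=13
i=0: a=16 ⇒ p=16, q=1
i=1: a=1 ⇒ p=17, q=1
i=2: a=1 ⇒ p=33, q=2
i=3: a=4 ⇒ p=149, q=9
…
i=5: a=1 ⇒ p=778, q=47
i=6: a=1 ⇒ p=1407, q=85
i=7: a=32 ⇒ p=45802, q=2767
i=8: a=1 ⇒ p=47209, q=2852
i=9: a=1 ⇒ p=93011, q=5619
i=10: a=4 ⇒ p=419253, q=25328
…
i=12: a=1 ⇒ p=2189276, q=132259
i=13: a=1 ⇒ p=3959299, q=239190
fundamental: x₁=3959299, y₁=239190  (since 15676048571401 − 274·57211856100 = 1)
k=2:  x_2 = 3959299·3959299+274·239190·239190 = 31352097142801,  y_2 = 3959299·239190+239190·3959299 = 1894049455620
k=3:  x_3 = 3959299·31352097142801+274·239190·1894049455620 = 248264653730785753699,  y_3 = 3959299·1894049455620+239190·31352097142801 = 14998216231173381570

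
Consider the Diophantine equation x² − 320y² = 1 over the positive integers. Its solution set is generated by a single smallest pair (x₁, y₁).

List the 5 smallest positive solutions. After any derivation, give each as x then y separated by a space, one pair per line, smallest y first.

√320 → a₀=17, period (1,7,1,34); ℓ=4 even so k=3
step 0: (17, 1)  from 17·(1,0) + (0,1)
…
step 2: (143, 8)  from 7·(18,1) + (17,1)
step 3: (161, 9)  from 1·(143,8) + (18,1)
fundamental: x₁=161, y₁=9  (since 25921 − 320·81 = 1)
(161+9√320)^2 = 51841 + 2898√320
(161+9√320)^3 = 16692641 + 933147√320
(161+9√320)^4 = 5374978561 + 300470436√320
(161+9√320)^5 = 1730726404001 + 96750547245√320

161 9
51841 2898
16692641 933147
5374978561 300470436
1730726404001 96750547245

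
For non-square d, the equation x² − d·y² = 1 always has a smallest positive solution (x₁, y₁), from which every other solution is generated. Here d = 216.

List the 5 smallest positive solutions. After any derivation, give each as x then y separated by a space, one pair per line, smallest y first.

√216 = [14; 1,2,3,2,1,28, …], period ℓ=6 (even) → k=5
step 0: (14, 1)  from 14·(1,0) + (0,1)
…
step 2: (44, 3)  from 2·(15,1) + (14,1)
…
step 4: (338, 23)  from 2·(147,10) + (44,3)
step 5: (485, 33)  from 1·(338,23) + (147,10)
→ (485, 33).  Check: 485²=235225, 216·33²=235224, difference 1.
k=2:  x_2 = 485·485+216·33·33 = 470449,  y_2 = 485·33+33·485 = 32010
k=3:  x_3 = 485·470449+216·33·32010 = 456335045,  y_3 = 485·32010+33·470449 = 31049667
k=4:  x_4 = 485·456335045+216·33·31049667 = 442644523201,  y_4 = 485·31049667+33·456335045 = 30118144980
k=5:  x_5 = 485·442644523201+216·33·30118144980 = 429364731169925,  y_5 = 485·30118144980+33·442644523201 = 29214569580933

485 33
470449 32010
456335045 31049667
442644523201 30118144980
429364731169925 29214569580933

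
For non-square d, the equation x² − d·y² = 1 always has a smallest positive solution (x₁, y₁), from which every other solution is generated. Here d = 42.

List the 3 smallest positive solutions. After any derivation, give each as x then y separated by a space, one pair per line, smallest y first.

d=42: √d = [6; 2,12] (ℓ=2, even), read p_1/q_1
i=0: a=6 ⇒ p=6, q=1
i=1: a=2 ⇒ p=13, q=2
fundamental: x₁=13, y₁=2  (since 169 − 42·4 = 1)
k=2:  x_2 = 13·13+42·2·2 = 337,  y_2 = 13·2+2·13 = 52
k=3:  x_3 = 13·337+42·2·52 = 8749,  y_3 = 13·52+2·337 = 1350

13 2
337 52
8749 1350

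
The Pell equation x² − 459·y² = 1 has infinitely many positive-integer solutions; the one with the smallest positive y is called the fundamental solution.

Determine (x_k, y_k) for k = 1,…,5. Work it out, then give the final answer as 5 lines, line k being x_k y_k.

499850 23331
499700044999 23324000700
499550134985000450 23317003499766669
499400269944005249820001 23310008398693414998600
499250449862522498110069999250 23303015396150489970600653331

√459 → a₀=21, period (2,2,1,4,21,4,1,2,2,42); ℓ=10 even so k=9
k=0  a_k=21  p_k/q_k = 21/1
k=1  a_k=2  p_k/q_k = 43/2
k=2  a_k=2  p_k/q_k = 107/5
…
k=4  a_k=4  p_k/q_k = 707/33
…
k=8  a_k=2  p_k/q_k = 212079/9899
k=9  a_k=2  p_k/q_k = 499850/23331
(x₁, y₁) = (499850, 23331);  499850² − 459·23331² = 1 ✓
n=2: (499850,23331)∘(499850,23331) = (499850·499850+459·23331·23331, 499850·23331+23331·499850) = (499700044999,23324000700)
n=3: (499700044999,23324000700)∘(499850,23331) = (499850·499700044999+459·23331·23324000700, 499850·23324000700+23331·499700044999) = (499550134985000450,23317003499766669)
n=4: (499550134985000450,23317003499766669)∘(499850,23331) = (499850·499550134985000450+459·23331·23317003499766669, 499850·23317003499766669+23331·499550134985000450) = (499400269944005249820001,23310008398693414998600)
n=5: (499400269944005249820001,23310008398693414998600)∘(499850,23331) = (499850·499400269944005249820001+459·23331·23310008398693414998600, 499850·23310008398693414998600+23331·499400269944005249820001) = (499250449862522498110069999250,23303015396150489970600653331)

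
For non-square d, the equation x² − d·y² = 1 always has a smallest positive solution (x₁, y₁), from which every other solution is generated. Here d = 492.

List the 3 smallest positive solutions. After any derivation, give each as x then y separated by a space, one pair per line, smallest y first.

√492 → a₀=22, period (5,1,1,10,1,1,5,44); ℓ=8 even so k=7
a_0=22:  p_0=22·1+0=22,  q_0=22·0+1=1
a_1=5:  p_1=5·22+1=111,  q_1=5·1+0=5
…
a_4=10:  p_4=10·244+133=2573,  q_4=10·11+6=116
…
a_6=1:  p_6=1·2817+2573=5390,  q_6=1·127+116=243
a_7=5:  p_7=5·5390+2817=29767,  q_7=5·243+127=1342
fundamental: x₁=29767, y₁=1342  (since 886074289 − 492·1800964 = 1)
n=2: (29767,1342)∘(29767,1342) = (29767·29767+492·1342·1342, 29767·1342+1342·29767) = (1772148577,79894628)
n=3: (1772148577,79894628)∘(29767,1342) = (29767·1772148577+492·1342·79894628, 29767·79894628+1342·1772148577) = (105503093353351,4756446782010)

29767 1342
1772148577 79894628
105503093353351 4756446782010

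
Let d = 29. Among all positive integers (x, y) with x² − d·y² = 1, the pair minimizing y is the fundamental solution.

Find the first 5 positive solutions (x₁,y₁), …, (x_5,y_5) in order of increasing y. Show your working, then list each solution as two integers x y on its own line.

[5; 2,1,1,2,10] for √29; ℓ=5 ⇒ convergent index 9
k=0  a_k=5  p_k/q_k = 5/1
k=1  a_k=2  p_k/q_k = 11/2
k=2  a_k=1  p_k/q_k = 16/3
…
k=4  a_k=2  p_k/q_k = 70/13
…
k=6  a_k=2  p_k/q_k = 1524/283
k=7  a_k=1  p_k/q_k = 2251/418
k=8  a_k=1  p_k/q_k = 3775/701
k=9  a_k=2  p_k/q_k = 9801/1820
fundamental: x₁=9801, y₁=1820  (since 96059601 − 29·3312400 = 1)
(9801+1820√29)^2 = 192119201 + 35675640√29
(9801+1820√29)^3 = 3765920568201 + 699313893460√29
(9801+1820√29)^4 = 73819574785756801 + 13707950903927280√29
(9801+1820√29)^5 = 1447011301184484245001 + 268703252919468649100√29

9801 1820
192119201 35675640
3765920568201 699313893460
73819574785756801 13707950903927280
1447011301184484245001 268703252919468649100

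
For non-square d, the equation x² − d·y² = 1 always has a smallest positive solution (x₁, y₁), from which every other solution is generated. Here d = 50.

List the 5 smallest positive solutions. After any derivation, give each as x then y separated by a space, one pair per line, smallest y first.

d=50: √d = [7; 14] (ℓ=1, odd), read p_1/q_1
step 0: (7, 1)  from 7·(1,0) + (0,1)
step 1: (99, 14)  from 14·(7,1) + (1,0)
(x₁, y₁) = (99, 14);  99² − 50·14² = 1 ✓
n=2: (99,14)∘(99,14) = (99·99+50·14·14, 99·14+14·99) = (19601,2772)
n=3: (19601,2772)∘(99,14) = (99·19601+50·14·2772, 99·2772+14·19601) = (3880899,548842)
n=4: (3880899,548842)∘(99,14) = (99·3880899+50·14·548842, 99·548842+14·3880899) = (768398401,108667944)
n=5: (768398401,108667944)∘(99,14) = (99·768398401+50·14·108667944, 99·108667944+14·768398401) = (152139002499,21515704070)

99 14
19601 2772
3880899 548842
768398401 108667944
152139002499 21515704070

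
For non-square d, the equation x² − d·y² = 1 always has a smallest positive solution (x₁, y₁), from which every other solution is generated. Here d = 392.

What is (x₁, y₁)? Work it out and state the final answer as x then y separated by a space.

99 5

√392 = [19; 1,3,1,38, …], period ℓ=4 (even) → k=3
k=0  a_k=19  p_k/q_k = 19/1
…
k=2  a_k=3  p_k/q_k = 79/4
k=3  a_k=1  p_k/q_k = 99/5
→ (99, 5).  Check: 99²=9801, 392·5²=9800, difference 1.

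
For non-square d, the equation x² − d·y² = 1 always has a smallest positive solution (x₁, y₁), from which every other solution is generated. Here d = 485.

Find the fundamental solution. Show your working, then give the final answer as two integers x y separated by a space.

[22; 44] for √485; ℓ=1 ⇒ convergent index 1
k=0  a_k=22  p_k/q_k = 22/1
k=1  a_k=44  p_k/q_k = 969/44
(x₁, y₁) = (969, 44);  969² − 485·44² = 1 ✓

969 44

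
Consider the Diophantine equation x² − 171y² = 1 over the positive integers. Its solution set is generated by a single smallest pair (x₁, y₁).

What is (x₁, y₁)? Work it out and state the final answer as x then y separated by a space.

[13; 13,26] for √171; ℓ=2 ⇒ convergent index 1
a_0=13:  p_0=13·1+0=13,  q_0=13·0+1=1
a_1=13:  p_1=13·13+1=170,  q_1=13·1+0=13
fundamental: x₁=170, y₁=13  (since 28900 − 171·169 = 1)

170 13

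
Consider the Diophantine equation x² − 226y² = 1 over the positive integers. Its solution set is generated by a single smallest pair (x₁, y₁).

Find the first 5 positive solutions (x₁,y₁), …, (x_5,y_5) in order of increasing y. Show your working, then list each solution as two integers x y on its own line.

451 30
406801 27060
366934051 24408090
330974107201 22016070120
298538277761251 19858470840150

d=226: √d = [15; 30] (ℓ=1, odd), read p_1/q_1
i=0: a=15 ⇒ p=15, q=1
i=1: a=30 ⇒ p=451, q=30
fundamental: x₁=451, y₁=30  (since 203401 − 226·900 = 1)
(x_2, y_2) = (451·451 + 226·30·30, 451·30 + 30·451) = (406801, 27060)
(x_3, y_3) = (451·406801 + 226·30·27060, 451·27060 + 30·406801) = (366934051, 24408090)
(x_4, y_4) = (451·366934051 + 226·30·24408090, 451·24408090 + 30·366934051) = (330974107201, 22016070120)
(x_5, y_5) = (451·330974107201 + 226·30·22016070120, 451·22016070120 + 30·330974107201) = (298538277761251, 19858470840150)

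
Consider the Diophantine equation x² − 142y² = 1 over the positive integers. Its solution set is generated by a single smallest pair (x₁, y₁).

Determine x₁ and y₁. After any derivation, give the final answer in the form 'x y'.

√142 = [11; 1,10,1,22, …], period ℓ=4 (even) → k=3
k=0  a_k=11  p_k/q_k = 11/1
…
k=2  a_k=10  p_k/q_k = 131/11
k=3  a_k=1  p_k/q_k = 143/12
fundamental: x₁=143, y₁=12  (since 20449 − 142·144 = 1)

143 12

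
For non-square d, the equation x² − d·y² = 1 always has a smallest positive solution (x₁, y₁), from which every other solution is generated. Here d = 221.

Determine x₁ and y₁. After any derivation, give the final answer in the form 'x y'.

1665 112

[14; 1,6,2,6,1,28] for √221; ℓ=6 ⇒ convergent index 5
k=0  a_k=14  p_k/q_k = 14/1
k=1  a_k=1  p_k/q_k = 15/1
…
k=4  a_k=6  p_k/q_k = 1442/97
k=5  a_k=1  p_k/q_k = 1665/112
(x₁, y₁) = (1665, 112);  1665² − 221·112² = 1 ✓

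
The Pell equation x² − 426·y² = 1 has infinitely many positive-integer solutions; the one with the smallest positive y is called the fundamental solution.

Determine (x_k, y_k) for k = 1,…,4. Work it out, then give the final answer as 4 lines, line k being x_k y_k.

88751 4300
15753480001 763258600
2796274207048751 135479928012900
496344264283813920001 24047958181382517200

√426 → a₀=20, period (1,1,1,3,2,6,2,3,1,1,1,40); ℓ=12 even so k=11
step 0: (20, 1)  from 20·(1,0) + (0,1)
step 1: (21, 1)  from 1·(20,1) + (1,0)
…
step 3: (62, 3)  from 1·(41,2) + (21,1)
step 4: (227, 11)  from 3·(62,3) + (41,2)
step 5: (516, 25)  from 2·(227,11) + (62,3)
step 6: (3323, 161)  from 6·(516,25) + (227,11)
step 7: (7162, 347)  from 2·(3323,161) + (516,25)
step 8: (24809, 1202)  from 3·(7162,347) + (3323,161)
step 9: (31971, 1549)  from 1·(24809,1202) + (7162,347)
step 10: (56780, 2751)  from 1·(31971,1549) + (24809,1202)
step 11: (88751, 4300)  from 1·(56780,2751) + (31971,1549)
fundamental: x₁=88751, y₁=4300  (since 7876740001 − 426·18490000 = 1)
n=2: (88751,4300)∘(88751,4300) = (88751·88751+426·4300·4300, 88751·4300+4300·88751) = (15753480001,763258600)
n=3: (15753480001,763258600)∘(88751,4300) = (88751·15753480001+426·4300·763258600, 88751·763258600+4300·15753480001) = (2796274207048751,135479928012900)
n=4: (2796274207048751,135479928012900)∘(88751,4300) = (88751·2796274207048751+426·4300·135479928012900, 88751·135479928012900+4300·2796274207048751) = (496344264283813920001,24047958181382517200)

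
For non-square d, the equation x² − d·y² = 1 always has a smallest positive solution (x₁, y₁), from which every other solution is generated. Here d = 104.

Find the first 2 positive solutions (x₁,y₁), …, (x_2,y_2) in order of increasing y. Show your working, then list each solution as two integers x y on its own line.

51 5
5201 510

d=104: √d = [10; 5,20] (ℓ=2, even), read p_1/q_1
a_0=10:  p_0=10·1+0=10,  q_0=10·0+1=1
a_1=5:  p_1=5·10+1=51,  q_1=5·1+0=5
(x₁, y₁) = (51, 5);  51² − 104·5² = 1 ✓
(51+5√104)^2 = 5201 + 510√104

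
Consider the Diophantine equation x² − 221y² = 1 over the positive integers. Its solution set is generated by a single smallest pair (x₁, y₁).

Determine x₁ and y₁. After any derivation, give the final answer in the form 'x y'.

d=221: √d = [14; 1,6,2,6,1,28] (ℓ=6, even), read p_5/q_5
i=0: a=14 ⇒ p=14, q=1
…
i=4: a=6 ⇒ p=1442, q=97
i=5: a=1 ⇒ p=1665, q=112
fundamental: x₁=1665, y₁=112  (since 2772225 − 221·12544 = 1)

1665 112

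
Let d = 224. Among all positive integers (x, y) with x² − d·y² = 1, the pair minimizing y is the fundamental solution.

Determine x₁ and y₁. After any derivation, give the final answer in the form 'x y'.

√224 → a₀=14, period (1,28); ℓ=2 even so k=1
i=0: a=14 ⇒ p=14, q=1
i=1: a=1 ⇒ p=15, q=1
(x₁, y₁) = (15, 1);  15² − 224·1² = 1 ✓

15 1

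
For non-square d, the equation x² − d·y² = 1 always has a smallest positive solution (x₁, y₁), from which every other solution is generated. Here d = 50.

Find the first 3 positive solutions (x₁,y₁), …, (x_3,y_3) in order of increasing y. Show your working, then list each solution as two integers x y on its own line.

99 14
19601 2772
3880899 548842

d=50: √d = [7; 14] (ℓ=1, odd), read p_1/q_1
k=0  a_k=7  p_k/q_k = 7/1
k=1  a_k=14  p_k/q_k = 99/14
→ (99, 14).  Check: 99²=9801, 50·14²=9800, difference 1.
n=2: (99,14)∘(99,14) = (99·99+50·14·14, 99·14+14·99) = (19601,2772)
n=3: (19601,2772)∘(99,14) = (99·19601+50·14·2772, 99·2772+14·19601) = (3880899,548842)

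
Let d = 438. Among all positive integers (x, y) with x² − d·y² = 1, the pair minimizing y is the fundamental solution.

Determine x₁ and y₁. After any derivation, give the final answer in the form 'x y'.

293 14

√438 = [20; 1,12,1,40, …], period ℓ=4 (even) → k=3
k=0  a_k=20  p_k/q_k = 20/1
k=1  a_k=1  p_k/q_k = 21/1
k=2  a_k=12  p_k/q_k = 272/13
k=3  a_k=1  p_k/q_k = 293/14
→ (293, 14).  Check: 293²=85849, 438·14²=85848, difference 1.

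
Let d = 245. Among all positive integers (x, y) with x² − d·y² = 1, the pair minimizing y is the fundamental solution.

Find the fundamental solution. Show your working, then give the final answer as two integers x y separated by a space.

[15; 1,1,1,7,6,7,1,1,1,30] for √245; ℓ=10 ⇒ convergent index 9
a_0=15:  p_0=15·1+0=15,  q_0=15·0+1=1
…
a_3=1:  p_3=1·31+16=47,  q_3=1·2+1=3
…
a_5=6:  p_5=6·360+47=2207,  q_5=6·23+3=141
…
a_7=1:  p_7=1·15809+2207=18016,  q_7=1·1010+141=1151
a_8=1:  p_8=1·18016+15809=33825,  q_8=1·1151+1010=2161
a_9=1:  p_9=1·33825+18016=51841,  q_9=1·2161+1151=3312
→ (51841, 3312).  Check: 51841²=2687489281, 245·3312²=2687489280, difference 1.

51841 3312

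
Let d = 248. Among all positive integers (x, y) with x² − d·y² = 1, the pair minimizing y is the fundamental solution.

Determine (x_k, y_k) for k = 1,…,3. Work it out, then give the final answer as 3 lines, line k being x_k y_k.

[15; 1,2,1,30] for √248; ℓ=4 ⇒ convergent index 3
step 0: (15, 1)  from 15·(1,0) + (0,1)
step 1: (16, 1)  from 1·(15,1) + (1,0)
step 2: (47, 3)  from 2·(16,1) + (15,1)
step 3: (63, 4)  from 1·(47,3) + (16,1)
(x₁, y₁) = (63, 4);  63² − 248·4² = 1 ✓
(63+4√248)^2 = 7937 + 504√248
(63+4√248)^3 = 999999 + 63500√248

63 4
7937 504
999999 63500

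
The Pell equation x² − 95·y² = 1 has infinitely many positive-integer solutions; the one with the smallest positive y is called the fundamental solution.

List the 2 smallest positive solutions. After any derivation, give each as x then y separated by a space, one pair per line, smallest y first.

[9; 1,2,1,18] for √95; ℓ=4 ⇒ convergent index 3
step 0: (9, 1)  from 9·(1,0) + (0,1)
step 1: (10, 1)  from 1·(9,1) + (1,0)
step 2: (29, 3)  from 2·(10,1) + (9,1)
step 3: (39, 4)  from 1·(29,3) + (10,1)
→ (39, 4).  Check: 39²=1521, 95·4²=1520, difference 1.
(x_2, y_2) = (39·39 + 95·4·4, 39·4 + 4·39) = (3041, 312)

39 4
3041 312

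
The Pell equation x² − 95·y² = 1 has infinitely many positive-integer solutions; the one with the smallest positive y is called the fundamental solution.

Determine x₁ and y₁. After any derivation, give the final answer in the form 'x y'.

d=95: √d = [9; 1,2,1,18] (ℓ=4, even), read p_3/q_3
k=0  a_k=9  p_k/q_k = 9/1
…
k=2  a_k=2  p_k/q_k = 29/3
k=3  a_k=1  p_k/q_k = 39/4
(x₁, y₁) = (39, 4);  39² − 95·4² = 1 ✓

39 4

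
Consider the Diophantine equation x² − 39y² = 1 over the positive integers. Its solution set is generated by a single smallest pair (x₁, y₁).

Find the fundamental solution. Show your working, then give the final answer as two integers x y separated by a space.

25 4

[6; 4,12] for √39; ℓ=2 ⇒ convergent index 1
i=0: a=6 ⇒ p=6, q=1
i=1: a=4 ⇒ p=25, q=4
(x₁, y₁) = (25, 4);  25² − 39·4² = 1 ✓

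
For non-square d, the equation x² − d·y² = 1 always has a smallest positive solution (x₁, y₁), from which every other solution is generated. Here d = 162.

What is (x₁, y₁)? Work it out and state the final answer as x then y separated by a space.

√162 → a₀=12, period (1,2,1,2,12,2,1,2,1,24); ℓ=10 even so k=9
k=0  a_k=12  p_k/q_k = 12/1
k=1  a_k=1  p_k/q_k = 13/1
k=2  a_k=2  p_k/q_k = 38/3
…
k=4  a_k=2  p_k/q_k = 140/11
…
k=6  a_k=2  p_k/q_k = 3602/283
k=7  a_k=1  p_k/q_k = 5333/419
k=8  a_k=2  p_k/q_k = 14268/1121
k=9  a_k=1  p_k/q_k = 19601/1540
→ (19601, 1540).  Check: 19601²=384199201, 162·1540²=384199200, difference 1.

19601 1540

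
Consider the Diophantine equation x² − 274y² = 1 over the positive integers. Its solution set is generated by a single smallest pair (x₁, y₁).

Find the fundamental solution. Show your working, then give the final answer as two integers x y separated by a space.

√274 → a₀=16, period (1,1,4,4,1,1,32); ℓ=7 odd so k=13
a_0=16:  p_0=16·1+0=16,  q_0=16·0+1=1
a_1=1:  p_1=1·16+1=17,  q_1=1·1+0=1
a_2=1:  p_2=1·17+16=33,  q_2=1·1+1=2
a_3=4:  p_3=4·33+17=149,  q_3=4·2+1=9
…
a_5=1:  p_5=1·629+149=778,  q_5=1·38+9=47
a_6=1:  p_6=1·778+629=1407,  q_6=1·47+38=85
a_7=32:  p_7=32·1407+778=45802,  q_7=32·85+47=2767
a_8=1:  p_8=1·45802+1407=47209,  q_8=1·2767+85=2852
a_9=1:  p_9=1·47209+45802=93011,  q_9=1·2852+2767=5619
a_10=4:  p_10=4·93011+47209=419253,  q_10=4·5619+2852=25328
a_11=4:  p_11=4·419253+93011=1770023,  q_11=4·25328+5619=106931
a_12=1:  p_12=1·1770023+419253=2189276,  q_12=1·106931+25328=132259
a_13=1:  p_13=1·2189276+1770023=3959299,  q_13=1·132259+106931=239190
(x₁, y₁) = (3959299, 239190);  3959299² − 274·239190² = 1 ✓

3959299 239190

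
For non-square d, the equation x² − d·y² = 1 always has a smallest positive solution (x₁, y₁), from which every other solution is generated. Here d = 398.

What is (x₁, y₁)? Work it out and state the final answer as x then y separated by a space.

[19; 1,18,1,38] for √398; ℓ=4 ⇒ convergent index 3
i=0: a=19 ⇒ p=19, q=1
i=1: a=1 ⇒ p=20, q=1
i=2: a=18 ⇒ p=379, q=19
i=3: a=1 ⇒ p=399, q=20
fundamental: x₁=399, y₁=20  (since 159201 − 398·400 = 1)

399 20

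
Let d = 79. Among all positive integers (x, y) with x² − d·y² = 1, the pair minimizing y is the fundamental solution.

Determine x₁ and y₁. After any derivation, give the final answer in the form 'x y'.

√79 = [8; 1,7,1,16, …], period ℓ=4 (even) → k=3
step 0: (8, 1)  from 8·(1,0) + (0,1)
…
step 2: (71, 8)  from 7·(9,1) + (8,1)
step 3: (80, 9)  from 1·(71,8) + (9,1)
(x₁, y₁) = (80, 9);  80² − 79·9² = 1 ✓

80 9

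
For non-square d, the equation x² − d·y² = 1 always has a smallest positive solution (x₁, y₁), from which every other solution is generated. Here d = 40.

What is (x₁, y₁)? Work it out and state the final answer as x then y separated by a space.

√40 → a₀=6, period (3,12); ℓ=2 even so k=1
a_0=6:  p_0=6·1+0=6,  q_0=6·0+1=1
a_1=3:  p_1=3·6+1=19,  q_1=3·1+0=3
fundamental: x₁=19, y₁=3  (since 361 − 40·9 = 1)

19 3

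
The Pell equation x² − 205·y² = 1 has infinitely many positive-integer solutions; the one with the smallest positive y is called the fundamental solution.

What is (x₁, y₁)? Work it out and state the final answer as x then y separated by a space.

[14; 3,6,1,4,1,6,3,28] for √205; ℓ=8 ⇒ convergent index 7
k=0  a_k=14  p_k/q_k = 14/1
…
k=2  a_k=6  p_k/q_k = 272/19
k=3  a_k=1  p_k/q_k = 315/22
k=4  a_k=4  p_k/q_k = 1532/107
…
k=6  a_k=6  p_k/q_k = 12614/881
k=7  a_k=3  p_k/q_k = 39689/2772
(x₁, y₁) = (39689, 2772);  39689² − 205·2772² = 1 ✓

39689 2772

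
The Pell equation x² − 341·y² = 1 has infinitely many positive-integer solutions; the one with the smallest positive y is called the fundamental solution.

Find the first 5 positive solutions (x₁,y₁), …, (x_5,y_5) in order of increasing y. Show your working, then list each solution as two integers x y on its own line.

[18; 2,6,1,8,2,…,6,2,36] for √341; ℓ=14 ⇒ convergent index 13
step 0: (18, 1)  from 18·(1,0) + (0,1)
…
step 2: (240, 13)  from 6·(37,2) + (18,1)
step 3: (277, 15)  from 1·(240,13) + (37,2)
…
step 7: (20479, 1109)  from 2·(7645,414) + (5189,281)
step 8: (28124, 1523)  from 1·(20479,1109) + (7645,414)
…
step 12: (4953942, 268271)  from 6·(718667,38918) + (641940,34763)
step 13: (10626551, 575460)  from 2·(4953942,268271) + (718667,38918)
fundamental: x₁=10626551, y₁=575460  (since 112923586155601 − 341·331154211600 = 1)
k=2:  x_2 = 10626551·10626551+341·575460·575460 = 225847172311201,  y_2 = 10626551·575460+575460·10626551 = 12230310076920
k=3:  x_3 = 10626551·225847172311201+341·575460·12230310076920 = 4799952989541519968951,  y_3 = 10626551·12230310076920+575460·225847172311201 = 259932027556408030380
k=4:  x_4 = 10626551·4799952989541519968951+341·575460·259932027556408030380 = 102013890481930631287980124801,  y_4 = 10626551·259932027556408030380+575460·4799952989541519968951 = 5524361894723138392975161840
k=5:  x_5 = 10626551·102013890481930631287980124801+341·575460·5524361894723138392975161840 = 2168111619829296063734843424848413751,  y_5 = 10626551·5524361894723138392975161840+575460·102013890481930631287980124801 = 117409826833463862093989641643997300

10626551 575460
225847172311201 12230310076920
4799952989541519968951 259932027556408030380
102013890481930631287980124801 5524361894723138392975161840
2168111619829296063734843424848413751 117409826833463862093989641643997300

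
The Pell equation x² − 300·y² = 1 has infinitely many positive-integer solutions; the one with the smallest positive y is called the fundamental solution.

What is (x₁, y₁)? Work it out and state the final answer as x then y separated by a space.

1351 78

√300 → a₀=17, period (3,8,3,34); ℓ=4 even so k=3
k=0  a_k=17  p_k/q_k = 17/1
…
k=2  a_k=8  p_k/q_k = 433/25
k=3  a_k=3  p_k/q_k = 1351/78
fundamental: x₁=1351, y₁=78  (since 1825201 − 300·6084 = 1)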